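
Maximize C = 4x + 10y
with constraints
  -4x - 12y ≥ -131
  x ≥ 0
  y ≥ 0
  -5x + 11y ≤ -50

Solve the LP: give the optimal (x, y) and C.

x = 131/4, y = 0, maximum C = 131

The optimum lies where -4x - 12y = -131 and y = 0.
Solving simultaneously gives x = 131/4, y = 0.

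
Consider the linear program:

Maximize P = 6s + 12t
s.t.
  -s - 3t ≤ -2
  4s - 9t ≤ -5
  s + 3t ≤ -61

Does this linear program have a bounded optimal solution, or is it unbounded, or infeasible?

infeasible

Constraints -s - 3t ≤ -2 and s + 3t ≤ -61 have parallel boundaries but demand opposite sides — no point can satisfy both, so the region is empty.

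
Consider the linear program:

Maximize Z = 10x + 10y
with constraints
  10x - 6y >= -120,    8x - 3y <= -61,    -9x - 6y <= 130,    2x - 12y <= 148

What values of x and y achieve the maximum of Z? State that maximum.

x = -1/3, y = 175/9, maximum Z = 1720/9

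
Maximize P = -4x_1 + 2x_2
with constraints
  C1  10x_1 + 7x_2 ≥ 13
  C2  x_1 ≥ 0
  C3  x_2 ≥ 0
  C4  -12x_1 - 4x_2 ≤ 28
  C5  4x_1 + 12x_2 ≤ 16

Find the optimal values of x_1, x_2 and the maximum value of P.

Feasible corners and P = -4x_1 + 2x_2:
  (13/10, 0) → P = -26/5
  (11/23, 27/23) → P = 10/23
  (4, 0) → P = -16

At the optimal vertex, 10x_1 + 7x_2 = 13 and 4x_1 + 12x_2 = 16.
Solving simultaneously gives x_1 = 11/23, x_2 = 27/23.

x_1 = 11/23, x_2 = 27/23, maximum P = 10/23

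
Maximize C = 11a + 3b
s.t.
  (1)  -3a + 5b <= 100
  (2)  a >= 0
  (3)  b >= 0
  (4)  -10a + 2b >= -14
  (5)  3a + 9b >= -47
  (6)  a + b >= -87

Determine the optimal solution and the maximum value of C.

a = 135/22, b = 521/22, maximum C = 1524/11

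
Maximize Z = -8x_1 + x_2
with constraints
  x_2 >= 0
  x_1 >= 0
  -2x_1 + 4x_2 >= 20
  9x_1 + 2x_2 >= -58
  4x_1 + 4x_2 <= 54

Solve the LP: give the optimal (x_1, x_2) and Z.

At the optimal vertex, x_1 = 0 and 4x_1 + 4x_2 = 54.
Solving simultaneously gives x_1 = 0, x_2 = 27/2.

x_1 = 0, x_2 = 27/2, maximum Z = 27/2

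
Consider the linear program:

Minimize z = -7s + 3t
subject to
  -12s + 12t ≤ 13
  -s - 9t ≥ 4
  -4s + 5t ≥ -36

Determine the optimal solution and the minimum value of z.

s = 304/41, t = -52/41, minimum z = -2284/41

Corner points and z = -7s + 3t:
  (-11/8, -7/24) → z = 35/4
  (-497/12, -121/3) → z = 2027/12
  (304/41, -52/41) → z = -2284/41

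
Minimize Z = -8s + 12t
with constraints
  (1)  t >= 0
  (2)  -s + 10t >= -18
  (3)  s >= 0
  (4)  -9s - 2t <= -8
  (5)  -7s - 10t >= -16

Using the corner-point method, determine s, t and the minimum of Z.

s = 16/7, t = 0, minimum Z = -128/7

Feasible corners and Z = -8s + 12t:
  (8/9, 0) → Z = -64/9
  (16/7, 0) → Z = -128/7
  (12/19, 22/19) → Z = 168/19

At the optimal vertex, t = 0 and -7s - 10t = -16.
Solving simultaneously gives s = 16/7, t = 0.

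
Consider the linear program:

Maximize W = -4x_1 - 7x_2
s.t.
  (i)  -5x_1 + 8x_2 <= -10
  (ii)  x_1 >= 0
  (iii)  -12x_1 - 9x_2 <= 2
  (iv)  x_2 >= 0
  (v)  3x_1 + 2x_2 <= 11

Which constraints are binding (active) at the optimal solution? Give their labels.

(i) and (iv)

Feasible corners and W = -4x_1 - 7x_2:
  (2, 0) → W = -8
  (54/17, 25/34) → W = -607/34
  (11/3, 0) → W = -44/3

The maximum is at (2, 0). Substituting into each constraint, equality holds for (i) and (iv); the remaining constraints have slack.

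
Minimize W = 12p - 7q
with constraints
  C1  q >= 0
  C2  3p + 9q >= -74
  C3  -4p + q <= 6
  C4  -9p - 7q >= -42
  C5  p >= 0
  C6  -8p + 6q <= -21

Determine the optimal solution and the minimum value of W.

Feasible corners and W = 12p - 7q:
  (14/3, 0) → W = 56
  (21/8, 0) → W = 63/2
  (399/110, 147/110) → W = 3759/110

At the optimal vertex, q = 0 and -8p + 6q = -21.
Solving simultaneously gives p = 21/8, q = 0.

p = 21/8, q = 0, minimum W = 63/2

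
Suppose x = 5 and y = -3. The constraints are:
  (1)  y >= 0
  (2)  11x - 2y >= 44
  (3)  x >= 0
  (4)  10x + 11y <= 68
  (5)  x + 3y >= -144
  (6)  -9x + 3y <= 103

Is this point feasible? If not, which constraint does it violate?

Constraint (1): y = -3, which is not ≥ 0. All other constraints are satisfied.

not feasible — violates (1)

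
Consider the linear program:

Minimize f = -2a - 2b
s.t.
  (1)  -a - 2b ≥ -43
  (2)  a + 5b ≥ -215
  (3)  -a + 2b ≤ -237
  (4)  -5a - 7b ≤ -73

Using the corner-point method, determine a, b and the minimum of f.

a = 215, b = -86, minimum f = -258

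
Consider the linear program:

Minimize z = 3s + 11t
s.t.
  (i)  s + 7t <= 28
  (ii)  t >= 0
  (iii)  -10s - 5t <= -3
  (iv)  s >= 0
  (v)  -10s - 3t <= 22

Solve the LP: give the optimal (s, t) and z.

s = 3/10, t = 0, minimum z = 9/10

Feasible corners and z = 3s + 11t:
  (28, 0) → z = 84
  (0, 4) → z = 44
  (3/10, 0) → z = 9/10
  (0, 3/5) → z = 33/5

The optimum lies where t = 0 and -10s - 5t = -3.
Solving simultaneously gives s = 3/10, t = 0.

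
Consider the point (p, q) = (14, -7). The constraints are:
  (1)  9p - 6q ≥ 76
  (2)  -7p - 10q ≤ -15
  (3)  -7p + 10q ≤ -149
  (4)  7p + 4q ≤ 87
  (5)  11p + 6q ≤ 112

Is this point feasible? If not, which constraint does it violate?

(1): 168 ≥ 76 ✓
(2): -28 ≤ -15 ✓
(3): -168 ≤ -149 ✓
(4): 70 ≤ 87 ✓
(5): 112 ≤ 112 ✓

feasible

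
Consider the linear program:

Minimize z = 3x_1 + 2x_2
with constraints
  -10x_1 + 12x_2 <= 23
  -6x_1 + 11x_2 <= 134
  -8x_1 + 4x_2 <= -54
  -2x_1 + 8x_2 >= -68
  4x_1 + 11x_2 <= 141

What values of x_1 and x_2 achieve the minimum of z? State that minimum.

x_1 = 20/7, x_2 = -109/14, minimum z = -7

Feasible corners and z = 3x_1 + 2x_2:
  (20/7, -109/14) → z = -7
  (579/52, 114/13) → z = 2649/52
  (938/27, 5/27) → z = 2824/27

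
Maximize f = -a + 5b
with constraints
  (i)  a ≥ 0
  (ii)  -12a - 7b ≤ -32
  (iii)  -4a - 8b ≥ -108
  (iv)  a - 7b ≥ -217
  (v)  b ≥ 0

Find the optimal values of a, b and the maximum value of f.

a = 0, b = 27/2, maximum f = 135/2

Feasible corners and f = -a + 5b:
  (0, 32/7) → f = 160/7
  (0, 27/2) → f = 135/2
  (8/3, 0) → f = -8/3
  (27, 0) → f = -27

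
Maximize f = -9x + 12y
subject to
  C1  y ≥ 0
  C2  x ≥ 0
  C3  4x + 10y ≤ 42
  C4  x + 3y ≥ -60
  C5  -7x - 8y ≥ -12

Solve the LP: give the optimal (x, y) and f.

At the optimal vertex, x = 0 and -7x - 8y = -12.
Solving simultaneously gives x = 0, y = 3/2.

x = 0, y = 3/2, maximum f = 18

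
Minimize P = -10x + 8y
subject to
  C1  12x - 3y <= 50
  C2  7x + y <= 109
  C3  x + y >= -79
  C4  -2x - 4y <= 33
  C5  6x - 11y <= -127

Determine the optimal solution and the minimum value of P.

Feasible corners and P = -10x + 8y:
  (377/33, 958/33) → P = 118
  (49/6, 16) → P = 139/3
  (-283/2, 125/2) → P = 1915
  (-871/46, 28/23) → P = 4579/23
The feasible region is unbounded (it extends along (-1, 1), (-1, 7)), but P strictly increases along every unbounded feasible direction, so there is no improving ray and the minimum is attained at a vertex.

The binding constraints are 12x - 3y = 50 and 6x - 11y = -127.
Solving simultaneously gives x = 49/6, y = 16.

x = 49/6, y = 16, minimum P = 139/3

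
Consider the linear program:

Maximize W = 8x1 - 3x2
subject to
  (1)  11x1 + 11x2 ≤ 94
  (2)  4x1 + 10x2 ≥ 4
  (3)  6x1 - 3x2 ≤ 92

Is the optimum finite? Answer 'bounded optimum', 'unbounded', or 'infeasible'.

bounded optimum

Vertices and W = 8x1 - 3x2:
  (1294/99, -448/99) → W = 11696/99
  (233/18, -43/9) → W = 1061/9
The feasible region has finitely many vertices and no improving ray; the maximum is 11696/99 at (1294/99, -448/99).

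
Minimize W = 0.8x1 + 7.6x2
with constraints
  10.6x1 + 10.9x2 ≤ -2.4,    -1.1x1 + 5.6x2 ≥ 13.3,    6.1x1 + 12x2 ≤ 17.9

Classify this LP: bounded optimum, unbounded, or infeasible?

From the feasible point (-15841/7135, 13834/7135), moving in the direction (-5.6, -1.1) keeps every constraint satisfied while W decreases without bound.

unbounded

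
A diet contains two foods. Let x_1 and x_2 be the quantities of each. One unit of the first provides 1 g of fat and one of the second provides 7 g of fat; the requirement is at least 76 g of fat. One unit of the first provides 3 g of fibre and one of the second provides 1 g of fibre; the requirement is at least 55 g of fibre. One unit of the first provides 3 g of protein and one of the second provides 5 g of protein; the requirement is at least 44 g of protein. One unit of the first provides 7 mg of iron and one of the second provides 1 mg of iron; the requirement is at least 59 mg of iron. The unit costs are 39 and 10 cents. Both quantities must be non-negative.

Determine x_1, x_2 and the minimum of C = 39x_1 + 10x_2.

x_1 = 1, x_2 = 52, minimum C = 559

Corner points and C = 39x_1 + 10x_2:
  (0, 59) → C = 590
  (76, 0) → C = 2964
  (309/20, 173/20) → C = 13781/20
  (1, 52) → C = 559
The feasible region is unbounded (it extends along (0, 1), (1, 0)), but C strictly increases along every unbounded feasible direction, so there is no improving ray and the minimum is attained at a vertex.

The binding constraints are 3x_1 + x_2 = 55 and 7x_1 + x_2 = 59.
Solving simultaneously gives x_1 = 1, x_2 = 52.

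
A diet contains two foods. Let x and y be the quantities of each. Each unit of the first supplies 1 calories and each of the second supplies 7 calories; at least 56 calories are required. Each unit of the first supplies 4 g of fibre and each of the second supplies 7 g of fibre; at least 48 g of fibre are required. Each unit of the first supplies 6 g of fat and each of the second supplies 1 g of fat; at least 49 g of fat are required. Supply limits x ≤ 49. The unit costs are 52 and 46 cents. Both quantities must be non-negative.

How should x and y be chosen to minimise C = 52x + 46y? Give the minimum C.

Corner points and C = 52x + 46y:
  (0, 49) → C = 2254
  (7, 7) → C = 686
  (49, 1) → C = 2594
The feasible region is unbounded (it extends along (0, 1)), but C strictly increases along every unbounded feasible direction, so there is no improving ray and the minimum is attained at a vertex.

x = 7, y = 7, minimum C = 686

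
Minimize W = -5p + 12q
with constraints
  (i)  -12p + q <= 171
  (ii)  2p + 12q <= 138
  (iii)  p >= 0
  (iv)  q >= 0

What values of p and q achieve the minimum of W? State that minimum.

p = 69, q = 0, minimum W = -345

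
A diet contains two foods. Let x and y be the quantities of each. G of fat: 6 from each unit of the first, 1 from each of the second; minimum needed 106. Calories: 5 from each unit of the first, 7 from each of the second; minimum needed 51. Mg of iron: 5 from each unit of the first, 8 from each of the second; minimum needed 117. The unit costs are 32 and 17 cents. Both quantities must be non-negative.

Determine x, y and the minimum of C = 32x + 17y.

x = 17, y = 4, minimum C = 612

Corner points and C = 32x + 17y:
  (0, 106) → C = 1802
  (117/5, 0) → C = 3744/5
  (17, 4) → C = 612
The feasible region is unbounded (it extends along (0, 1), (1, 0)), but C strictly increases along every unbounded feasible direction, so there is no improving ray and the minimum is attained at a vertex.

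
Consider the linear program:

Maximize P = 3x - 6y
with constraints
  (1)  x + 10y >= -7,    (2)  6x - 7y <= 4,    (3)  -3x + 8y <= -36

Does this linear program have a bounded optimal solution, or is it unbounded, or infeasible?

infeasible

The boundaries x + 10y = -7 and 6x - 7y = 4 meet at (-9/67, -46/67), but that point violates -3x + 8y ≤ -36. Every candidate vertex is excluded by some other constraint, so the feasible region is empty.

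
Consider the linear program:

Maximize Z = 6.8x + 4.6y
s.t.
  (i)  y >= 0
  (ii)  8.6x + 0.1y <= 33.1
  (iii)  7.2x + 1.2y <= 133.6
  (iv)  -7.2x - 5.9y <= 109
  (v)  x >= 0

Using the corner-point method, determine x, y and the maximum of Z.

x = 0, y = 334/3, maximum Z = 7682/15

Corner points and Z = 6.8x + 4.6y:
  (331/86, 0) → Z = 5627/215
  (0, 0) → Z = 0
  (659/240, 11383/120) → Z = 22751/50
  (0, 334/3) → Z = 7682/15

At the optimal vertex, 7.2x + 1.2y = 133.6 and x = 0.
Solving simultaneously gives x = 0, y = 334/3.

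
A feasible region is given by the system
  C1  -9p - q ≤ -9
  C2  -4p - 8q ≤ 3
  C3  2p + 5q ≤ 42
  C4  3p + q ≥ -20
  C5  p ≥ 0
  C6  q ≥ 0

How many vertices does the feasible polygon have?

The feasible vertices (each the meet of two boundaries and inside every other half-plane) are:
  (3/43, 360/43)
  (1, 0)
  (21, 0)

3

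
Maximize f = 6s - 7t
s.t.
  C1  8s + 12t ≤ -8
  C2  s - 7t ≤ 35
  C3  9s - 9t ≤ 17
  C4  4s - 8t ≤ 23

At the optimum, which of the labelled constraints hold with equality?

C3 and C4

Vertices and f = 6s - 7t:
  (11/15, -52/45) → f = 562/45
  (-119/20, -117/20) → f = 21/4
  (-71/36, -139/36) → f = 547/36
The feasible region is unbounded (it extends along (-7, -1), (-3, 2)), but f strictly decreases along every unbounded feasible direction, so there is no improving ray and the maximum is attained at a vertex.

The maximum is at (-71/36, -139/36). Substituting into each constraint, equality holds for C3 and C4; the remaining constraints have slack.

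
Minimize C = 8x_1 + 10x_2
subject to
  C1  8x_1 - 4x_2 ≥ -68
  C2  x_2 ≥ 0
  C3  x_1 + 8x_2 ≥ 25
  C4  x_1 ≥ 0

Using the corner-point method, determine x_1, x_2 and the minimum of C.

x_1 = 0, x_2 = 25/8, minimum C = 125/4

Extreme points and C = 8x_1 + 10x_2:
  (0, 17) → C = 170
  (25, 0) → C = 200
  (0, 25/8) → C = 125/4
The feasible region is unbounded (it extends along (1, 2), (1, 0)), but C strictly increases along every unbounded feasible direction, so there is no improving ray and the minimum is attained at a vertex.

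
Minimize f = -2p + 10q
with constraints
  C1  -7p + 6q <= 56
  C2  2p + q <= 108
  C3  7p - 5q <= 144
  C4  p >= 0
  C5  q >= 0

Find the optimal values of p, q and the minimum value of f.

Extreme points and f = -2p + 10q:
  (592/19, 868/19) → f = 7496/19
  (0, 28/3) → f = 280/3
  (684/17, 468/17) → f = 3312/17
  (144/7, 0) → f = -288/7
  (0, 0) → f = 0

The optimum lies where 7p - 5q = 144 and q = 0.
Solving simultaneously gives p = 144/7, q = 0.

p = 144/7, q = 0, minimum f = -288/7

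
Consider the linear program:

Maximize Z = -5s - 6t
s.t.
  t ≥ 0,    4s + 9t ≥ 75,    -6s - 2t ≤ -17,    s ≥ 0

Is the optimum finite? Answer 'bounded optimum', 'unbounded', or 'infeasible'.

Vertices and Z = -5s - 6t:
  (75/4, 0) → Z = -375/4
  (3/46, 191/23) → Z = -2307/46
  (0, 17/2) → Z = -51
The feasible region has finitely many vertices and no improving ray; the maximum is -2307/46 at (3/46, 191/23).

bounded optimum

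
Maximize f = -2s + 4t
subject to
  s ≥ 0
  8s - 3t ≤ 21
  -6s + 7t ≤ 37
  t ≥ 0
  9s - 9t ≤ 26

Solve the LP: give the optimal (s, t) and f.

At the optimal vertex, 8s - 3t = 21 and -6s + 7t = 37.
Solving simultaneously gives s = 129/19, t = 211/19.

s = 129/19, t = 211/19, maximum f = 586/19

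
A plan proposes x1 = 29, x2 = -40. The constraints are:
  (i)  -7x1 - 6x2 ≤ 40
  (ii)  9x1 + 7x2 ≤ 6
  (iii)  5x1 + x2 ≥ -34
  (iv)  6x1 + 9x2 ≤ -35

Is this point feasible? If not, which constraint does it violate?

feasible

(i): 37 ≤ 40 ✓
(ii): -19 ≤ 6 ✓
(iii): 105 ≥ -34 ✓
(iv): -186 ≤ -35 ✓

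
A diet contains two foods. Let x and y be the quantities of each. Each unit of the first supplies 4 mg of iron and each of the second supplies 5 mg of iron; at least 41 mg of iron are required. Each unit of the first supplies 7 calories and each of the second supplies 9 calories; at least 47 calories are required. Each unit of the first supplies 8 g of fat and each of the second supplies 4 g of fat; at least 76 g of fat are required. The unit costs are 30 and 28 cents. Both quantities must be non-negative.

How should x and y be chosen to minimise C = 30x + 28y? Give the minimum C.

x = 9, y = 1, minimum C = 298

Corner points and C = 30x + 28y:
  (0, 19) → C = 532
  (41/4, 0) → C = 615/2
  (9, 1) → C = 298
The feasible region is unbounded (it extends along (0, 1), (1, 0)), but C strictly increases along every unbounded feasible direction, so there is no improving ray and the minimum is attained at a vertex.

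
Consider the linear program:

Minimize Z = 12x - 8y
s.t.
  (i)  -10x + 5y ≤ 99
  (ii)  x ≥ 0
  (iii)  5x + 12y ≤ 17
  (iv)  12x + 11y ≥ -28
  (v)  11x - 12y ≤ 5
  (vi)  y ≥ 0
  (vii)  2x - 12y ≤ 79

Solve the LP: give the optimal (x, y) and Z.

x = 0, y = 17/12, minimum Z = -34/3

Feasible corners and Z = 12x - 8y:
  (0, 17/12) → Z = -34/3
  (0, 0) → Z = 0
  (11/8, 27/32) → Z = 39/4
  (5/11, 0) → Z = 60/11

The optimum lies where x = 0 and 5x + 12y = 17.
Solving simultaneously gives x = 0, y = 17/12.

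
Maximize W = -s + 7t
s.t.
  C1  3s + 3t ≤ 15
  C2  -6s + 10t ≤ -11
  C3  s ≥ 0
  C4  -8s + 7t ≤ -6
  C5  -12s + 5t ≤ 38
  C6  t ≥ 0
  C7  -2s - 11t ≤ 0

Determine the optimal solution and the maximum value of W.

s = 61/16, t = 19/16, maximum W = 9/2

Feasible corners and W = -s + 7t:
  (61/16, 19/16) → W = 9/2
  (5, 0) → W = -5
  (11/6, 0) → W = -11/6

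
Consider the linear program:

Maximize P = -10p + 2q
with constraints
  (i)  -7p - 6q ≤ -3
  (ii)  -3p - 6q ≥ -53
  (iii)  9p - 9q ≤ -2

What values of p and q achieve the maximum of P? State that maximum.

p = -25/2, q = 181/12, maximum P = 931/6

Extreme points and P = -10p + 2q:
  (-25/2, 181/12) → P = 931/6
  (5/39, 41/117) → P = -68/117
  (155/27, 161/27) → P = -1228/27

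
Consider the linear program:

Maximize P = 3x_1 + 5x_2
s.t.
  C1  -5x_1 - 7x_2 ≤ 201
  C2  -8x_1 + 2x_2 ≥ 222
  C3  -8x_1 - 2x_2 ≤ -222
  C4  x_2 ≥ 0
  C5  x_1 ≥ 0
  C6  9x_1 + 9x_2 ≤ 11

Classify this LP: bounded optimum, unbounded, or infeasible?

infeasible

The boundaries -8x_1 + 2x_2 = 222 and -8x_1 - 2x_2 = -222 meet at (0, 111), but that point violates 9x_1 + 9x_2 ≤ 11. Every candidate vertex is excluded by some other constraint, so the feasible region is empty.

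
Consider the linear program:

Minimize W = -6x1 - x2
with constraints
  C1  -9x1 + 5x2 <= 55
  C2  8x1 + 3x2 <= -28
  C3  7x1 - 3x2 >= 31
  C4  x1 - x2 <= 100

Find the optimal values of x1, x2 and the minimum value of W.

x1 = 272/11, x2 = -828/11, minimum W = -804/11

Vertices and W = -6x1 - x2:
  (1/5, -148/15) → W = 26/3
  (272/11, -828/11) → W = -804/11
  (-269/4, -669/4) → W = 2283/4

At the optimal vertex, 8x1 + 3x2 = -28 and x1 - x2 = 100.
Solving simultaneously gives x1 = 272/11, x2 = -828/11.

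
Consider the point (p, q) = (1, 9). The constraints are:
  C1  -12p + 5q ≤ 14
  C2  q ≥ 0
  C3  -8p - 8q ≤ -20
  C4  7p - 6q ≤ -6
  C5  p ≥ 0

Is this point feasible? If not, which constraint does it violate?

Constraint C1: -12p + 5q = 33, which is not ≤ 14. All other constraints are satisfied.

not feasible — violates C1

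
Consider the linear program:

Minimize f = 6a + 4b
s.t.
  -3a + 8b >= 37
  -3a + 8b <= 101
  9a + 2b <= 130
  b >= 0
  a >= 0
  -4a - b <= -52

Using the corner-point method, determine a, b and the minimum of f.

Corner points and f = 6a + 4b:
  (161/13, 241/26) → f = 1448/13
  (379/35, 304/35) → f = 698/7
  (419/39, 433/26) → f = 1704/13
  (9, 16) → f = 118

a = 379/35, b = 304/35, minimum f = 698/7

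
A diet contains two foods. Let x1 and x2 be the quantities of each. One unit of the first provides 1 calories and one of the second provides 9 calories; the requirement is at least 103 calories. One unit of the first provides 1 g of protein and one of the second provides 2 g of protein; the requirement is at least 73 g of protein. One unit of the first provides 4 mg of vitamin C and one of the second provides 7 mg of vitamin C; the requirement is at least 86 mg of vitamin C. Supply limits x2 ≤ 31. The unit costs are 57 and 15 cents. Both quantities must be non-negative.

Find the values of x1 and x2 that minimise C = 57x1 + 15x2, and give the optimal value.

x1 = 11, x2 = 31, minimum C = 1092

Corner points and C = 57x1 + 15x2:
  (103, 0) → C = 5871
  (451/7, 30/7) → C = 26157/7
  (11, 31) → C = 1092
The feasible region is unbounded (it extends along (1, 0)), but C strictly increases along every unbounded feasible direction, so there is no improving ray and the minimum is attained at a vertex.

The binding constraints are x1 + 2x2 = 73 and x2 = 31.
Solving simultaneously gives x1 = 11, x2 = 31.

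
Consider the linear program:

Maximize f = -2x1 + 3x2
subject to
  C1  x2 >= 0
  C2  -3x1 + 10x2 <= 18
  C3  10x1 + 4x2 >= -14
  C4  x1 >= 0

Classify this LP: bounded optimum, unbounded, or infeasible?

bounded optimum

Corner points and f = -2x1 + 3x2:
  (0, 0) → f = 0
  (0, 9/5) → f = 27/5
The feasible region has finitely many vertices and no improving ray; the maximum is 27/5 at (0, 9/5).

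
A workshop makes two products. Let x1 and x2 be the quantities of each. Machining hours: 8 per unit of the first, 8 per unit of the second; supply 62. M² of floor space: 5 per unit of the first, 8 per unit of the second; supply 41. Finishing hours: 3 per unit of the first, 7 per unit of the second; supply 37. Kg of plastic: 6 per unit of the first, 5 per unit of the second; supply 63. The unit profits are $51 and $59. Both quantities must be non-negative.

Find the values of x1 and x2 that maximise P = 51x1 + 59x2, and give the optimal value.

Feasible corners and P = 51x1 + 59x2:
  (0, 0) → P = 0
  (0, 41/8) → P = 2419/8
  (31/4, 0) → P = 1581/4
  (7, 3/4) → P = 1605/4

The binding constraints are 8x1 + 8x2 = 62 and 5x1 + 8x2 = 41.
Solving simultaneously gives x1 = 7, x2 = 3/4.

x1 = 7, x2 = 3/4, maximum P = 1605/4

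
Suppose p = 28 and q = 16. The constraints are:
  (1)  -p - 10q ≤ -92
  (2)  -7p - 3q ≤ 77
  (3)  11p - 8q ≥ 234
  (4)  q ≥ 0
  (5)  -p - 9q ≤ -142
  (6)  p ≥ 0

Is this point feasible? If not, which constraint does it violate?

not feasible — violates (3)

Constraint (3): 11p - 8q = 180, which is not ≥ 234. All other constraints are satisfied.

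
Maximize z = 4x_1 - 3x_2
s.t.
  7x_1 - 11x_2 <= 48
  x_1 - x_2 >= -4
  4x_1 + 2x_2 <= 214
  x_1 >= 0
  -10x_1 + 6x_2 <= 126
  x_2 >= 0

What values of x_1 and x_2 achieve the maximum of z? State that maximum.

x_1 = 1225/29, x_2 = 653/29, maximum z = 2941/29

Vertices and z = 4x_1 - 3x_2:
  (1225/29, 653/29) → z = 2941/29
  (48/7, 0) → z = 192/7
  (103/3, 115/3) → z = 67/3
  (0, 4) → z = -12
  (0, 0) → z = 0

At the optimal vertex, 7x_1 - 11x_2 = 48 and 4x_1 + 2x_2 = 214.
Solving simultaneously gives x_1 = 1225/29, x_2 = 653/29.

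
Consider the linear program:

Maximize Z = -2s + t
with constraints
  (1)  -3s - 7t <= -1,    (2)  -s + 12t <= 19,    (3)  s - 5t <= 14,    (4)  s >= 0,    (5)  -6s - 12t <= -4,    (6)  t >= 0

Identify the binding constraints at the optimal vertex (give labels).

Feasible corners and Z = -2s + t:
  (263/7, 33/7) → Z = -493/7
  (0, 19/12) → Z = 19/12
  (14, 0) → Z = -28
  (0, 1/3) → Z = 1/3
  (2/3, 0) → Z = -4/3

The maximum is at (0, 19/12). Substituting into each constraint, equality holds for (2) and (4); the remaining constraints have slack.

(2) and (4)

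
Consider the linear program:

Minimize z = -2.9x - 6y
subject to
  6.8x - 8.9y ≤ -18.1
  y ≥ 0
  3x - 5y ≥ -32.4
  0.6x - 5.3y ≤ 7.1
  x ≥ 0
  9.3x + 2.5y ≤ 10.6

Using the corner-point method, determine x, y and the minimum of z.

The binding constraints are x = 0 and 9.3x + 2.5y = 10.6.
Solving simultaneously gives x = 0, y = 106/25.

x = 0, y = 4.24, minimum z = -25.44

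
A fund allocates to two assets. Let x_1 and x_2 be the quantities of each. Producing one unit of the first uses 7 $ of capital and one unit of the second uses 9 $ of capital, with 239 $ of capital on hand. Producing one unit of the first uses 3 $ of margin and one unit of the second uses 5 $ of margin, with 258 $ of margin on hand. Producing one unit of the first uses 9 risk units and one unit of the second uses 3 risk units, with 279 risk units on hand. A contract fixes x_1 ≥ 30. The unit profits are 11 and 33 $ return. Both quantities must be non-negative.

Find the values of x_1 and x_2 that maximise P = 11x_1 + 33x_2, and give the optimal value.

x_1 = 30, x_2 = 3, maximum P = 429

Corner points and P = 11x_1 + 33x_2:
  (31, 0) → P = 341
  (30, 0) → P = 330
  (30, 3) → P = 429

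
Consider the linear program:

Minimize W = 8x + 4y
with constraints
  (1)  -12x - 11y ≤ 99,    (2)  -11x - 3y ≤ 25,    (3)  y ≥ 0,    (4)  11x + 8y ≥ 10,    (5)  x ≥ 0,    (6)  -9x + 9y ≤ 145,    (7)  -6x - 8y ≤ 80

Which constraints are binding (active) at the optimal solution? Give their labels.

Corner points and W = 8x + 4y:
  (10/11, 0) → W = 80/11
  (0, 5/4) → W = 5
  (0, 145/9) → W = 580/9
The feasible region is unbounded (it extends along (1, 1), (1, 0)), but W strictly increases along every unbounded feasible direction, so there is no improving ray and the minimum is attained at a vertex.

The minimum is at (0, 5/4). Substituting into each constraint, equality holds for (4) and (5); the remaining constraints have slack.

(4) and (5)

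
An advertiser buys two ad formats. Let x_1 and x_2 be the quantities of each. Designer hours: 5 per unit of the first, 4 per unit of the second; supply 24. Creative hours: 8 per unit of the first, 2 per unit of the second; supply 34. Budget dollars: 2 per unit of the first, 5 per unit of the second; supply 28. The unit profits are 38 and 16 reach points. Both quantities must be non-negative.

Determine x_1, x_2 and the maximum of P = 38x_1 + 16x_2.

x_1 = 4, x_2 = 1, maximum P = 168

Corner points and P = 38x_1 + 16x_2:
  (0, 0) → P = 0
  (0, 28/5) → P = 448/5
  (17/4, 0) → P = 323/2
  (4, 1) → P = 168
  (8/17, 92/17) → P = 1776/17

The optimum lies where 5x_1 + 4x_2 = 24 and 8x_1 + 2x_2 = 34.
Solving simultaneously gives x_1 = 4, x_2 = 1.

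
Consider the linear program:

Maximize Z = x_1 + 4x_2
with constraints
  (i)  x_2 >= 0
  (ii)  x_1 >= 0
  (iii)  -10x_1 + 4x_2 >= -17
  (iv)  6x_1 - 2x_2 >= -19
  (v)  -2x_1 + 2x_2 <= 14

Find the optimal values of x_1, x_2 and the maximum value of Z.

x_1 = 15/2, x_2 = 29/2, maximum Z = 131/2

Feasible corners and Z = x_1 + 4x_2:
  (0, 0) → Z = 0
  (17/10, 0) → Z = 17/10
  (0, 7) → Z = 28
  (15/2, 29/2) → Z = 131/2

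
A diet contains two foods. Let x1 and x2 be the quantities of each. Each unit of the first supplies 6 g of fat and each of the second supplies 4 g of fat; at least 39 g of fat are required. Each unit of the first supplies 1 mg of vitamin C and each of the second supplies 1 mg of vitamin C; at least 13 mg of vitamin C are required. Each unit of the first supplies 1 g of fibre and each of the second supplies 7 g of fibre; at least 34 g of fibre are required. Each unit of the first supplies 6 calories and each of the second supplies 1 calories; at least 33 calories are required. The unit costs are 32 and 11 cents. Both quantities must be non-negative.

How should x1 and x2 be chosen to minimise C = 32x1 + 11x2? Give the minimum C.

x1 = 4, x2 = 9, minimum C = 227

Extreme points and C = 32x1 + 11x2:
  (0, 33) → C = 363
  (34, 0) → C = 1088
  (19/2, 7/2) → C = 685/2
  (4, 9) → C = 227
The feasible region is unbounded (it extends along (0, 1), (1, 0)), but C strictly increases along every unbounded feasible direction, so there is no improving ray and the minimum is attained at a vertex.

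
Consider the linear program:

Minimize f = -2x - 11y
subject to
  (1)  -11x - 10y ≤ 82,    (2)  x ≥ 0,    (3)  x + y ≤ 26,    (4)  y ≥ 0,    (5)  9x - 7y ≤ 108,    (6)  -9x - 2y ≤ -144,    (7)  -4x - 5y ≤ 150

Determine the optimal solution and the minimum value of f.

x = 92/7, y = 90/7, minimum f = -1174/7

Vertices and f = -2x - 11y:
  (145/8, 63/8) → f = -983/8
  (92/7, 90/7) → f = -1174/7
  (136/9, 4) → f = -668/9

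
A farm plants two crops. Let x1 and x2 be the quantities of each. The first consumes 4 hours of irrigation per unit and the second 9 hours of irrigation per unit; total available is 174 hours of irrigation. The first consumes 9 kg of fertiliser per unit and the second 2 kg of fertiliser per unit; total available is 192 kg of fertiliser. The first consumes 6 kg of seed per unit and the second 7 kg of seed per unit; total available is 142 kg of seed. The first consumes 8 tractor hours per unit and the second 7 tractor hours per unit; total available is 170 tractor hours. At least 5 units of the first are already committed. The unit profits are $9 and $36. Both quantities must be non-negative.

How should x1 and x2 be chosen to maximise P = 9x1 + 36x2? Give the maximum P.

Feasible corners and P = 9x1 + 36x2:
  (85/4, 0) → P = 765/4
  (5, 0) → P = 45
  (14, 58/7) → P = 2970/7
  (5, 16) → P = 621

x1 = 5, x2 = 16, maximum P = 621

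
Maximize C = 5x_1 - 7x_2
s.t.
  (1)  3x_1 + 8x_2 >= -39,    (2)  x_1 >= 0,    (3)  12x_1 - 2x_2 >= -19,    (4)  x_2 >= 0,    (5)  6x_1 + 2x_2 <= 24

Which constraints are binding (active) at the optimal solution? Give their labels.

Feasible corners and C = 5x_1 - 7x_2:
  (0, 19/2) → C = -133/2
  (0, 0) → C = 0
  (5/18, 67/6) → C = -691/9
  (4, 0) → C = 20

The maximum is at (4, 0). Substituting into each constraint, equality holds for (4) and (5); the remaining constraints have slack.

(4) and (5)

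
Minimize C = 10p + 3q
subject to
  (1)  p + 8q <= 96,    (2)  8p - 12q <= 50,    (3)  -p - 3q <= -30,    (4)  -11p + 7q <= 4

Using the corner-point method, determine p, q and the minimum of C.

p = 99/20, q = 167/20, minimum C = 1491/20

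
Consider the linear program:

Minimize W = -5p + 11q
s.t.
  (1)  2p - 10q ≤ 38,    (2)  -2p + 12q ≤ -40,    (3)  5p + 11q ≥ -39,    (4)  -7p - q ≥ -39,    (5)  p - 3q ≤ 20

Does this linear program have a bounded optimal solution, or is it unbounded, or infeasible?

Feasible corners and W = -5p + 11q:
  (7/18, -67/18) → W = -386/9
  (107/18, -47/18) → W = -526/9
  (-14/41, -139/41) → W = -1459/41
  (254/43, -101/43) → W = -2381/43
The feasible region has finitely many vertices and no improving ray; the minimum is -526/9 at (107/18, -47/18).

bounded optimum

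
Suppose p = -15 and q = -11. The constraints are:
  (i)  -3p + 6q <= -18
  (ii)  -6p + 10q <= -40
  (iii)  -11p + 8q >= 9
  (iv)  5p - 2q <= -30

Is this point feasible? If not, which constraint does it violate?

Constraint (ii): -6p + 10q = -20, which is not ≤ -40. All other constraints are satisfied.

not feasible — violates (ii)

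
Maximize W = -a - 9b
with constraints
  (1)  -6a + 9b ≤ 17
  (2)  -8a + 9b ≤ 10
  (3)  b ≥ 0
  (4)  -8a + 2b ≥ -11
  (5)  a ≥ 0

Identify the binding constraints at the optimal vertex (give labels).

(3) and (5)

Feasible corners and W = -a - 9b:
  (17/8, 3) → W = -233/8
  (0, 10/9) → W = -10
  (11/8, 0) → W = -11/8
  (0, 0) → W = 0

The maximum is at (0, 0). Substituting into each constraint, equality holds for (3) and (5); the remaining constraints have slack.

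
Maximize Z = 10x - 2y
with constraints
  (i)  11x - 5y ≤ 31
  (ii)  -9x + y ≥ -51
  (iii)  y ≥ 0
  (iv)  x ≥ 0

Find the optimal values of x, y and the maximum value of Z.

Vertices and Z = 10x - 2y:
  (112/17, 141/17) → Z = 838/17
  (31/11, 0) → Z = 310/11
  (0, 0) → Z = 0
The feasible region is unbounded (it extends along (0, 1), (1, 9)), but Z strictly decreases along every unbounded feasible direction, so there is no improving ray and the maximum is attained at a vertex.

The binding constraints are 11x - 5y = 31 and -9x + y = -51.
Solving simultaneously gives x = 112/17, y = 141/17.

x = 112/17, y = 141/17, maximum Z = 838/17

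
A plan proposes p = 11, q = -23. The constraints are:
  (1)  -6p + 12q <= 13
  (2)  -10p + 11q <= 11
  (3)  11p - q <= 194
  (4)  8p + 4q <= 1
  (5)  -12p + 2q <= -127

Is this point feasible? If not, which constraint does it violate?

(1): -342 ≤ 13 ✓
(2): -363 ≤ 11 ✓
(3): 144 ≤ 194 ✓
(4): -4 ≤ 1 ✓
(5): -178 ≤ -127 ✓

feasible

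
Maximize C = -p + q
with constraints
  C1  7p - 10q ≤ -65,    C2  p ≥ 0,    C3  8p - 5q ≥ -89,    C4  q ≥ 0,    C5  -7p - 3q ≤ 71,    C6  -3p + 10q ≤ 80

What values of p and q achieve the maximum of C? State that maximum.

p = 0, q = 8, maximum C = 8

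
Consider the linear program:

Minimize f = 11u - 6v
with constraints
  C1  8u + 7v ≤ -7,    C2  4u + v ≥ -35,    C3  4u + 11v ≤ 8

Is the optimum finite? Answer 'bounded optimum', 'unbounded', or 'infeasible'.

bounded optimum

Corner points and f = 11u - 6v:
  (-133/60, 23/15) → f = -403/12
  (-393/40, 43/10) → f = -1071/8
The feasible region has finitely many vertices and no improving ray; the minimum is -1071/8 at (-393/40, 43/10).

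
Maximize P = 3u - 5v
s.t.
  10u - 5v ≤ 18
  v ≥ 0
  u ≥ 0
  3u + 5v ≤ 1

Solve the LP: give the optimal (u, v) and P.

u = 1/3, v = 0, maximum P = 1

Corner points and P = 3u - 5v:
  (0, 0) → P = 0
  (1/3, 0) → P = 1
  (0, 1/5) → P = -1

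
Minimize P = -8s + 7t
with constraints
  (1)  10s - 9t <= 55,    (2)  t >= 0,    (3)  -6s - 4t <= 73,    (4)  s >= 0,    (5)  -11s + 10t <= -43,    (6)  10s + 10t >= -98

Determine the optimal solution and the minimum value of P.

Feasible corners and P = -8s + 7t:
  (11/2, 0) → P = -44
  (163, 175) → P = -79
  (43/11, 0) → P = -344/11

The binding constraints are 10s - 9t = 55 and -11s + 10t = -43.
Solving simultaneously gives s = 163, t = 175.

s = 163, t = 175, minimum P = -79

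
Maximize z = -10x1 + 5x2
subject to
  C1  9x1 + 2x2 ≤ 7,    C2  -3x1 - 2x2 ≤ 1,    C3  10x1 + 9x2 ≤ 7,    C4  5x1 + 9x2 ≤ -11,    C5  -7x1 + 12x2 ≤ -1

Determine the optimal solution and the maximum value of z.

x1 = 13/17, x2 = -28/17, maximum z = -270/17

Corner points and z = -10x1 + 5x2:
  (4/3, -5/2) → z = -155/6
  (85/71, -134/71) → z = -1520/71
  (13/17, -28/17) → z = -270/17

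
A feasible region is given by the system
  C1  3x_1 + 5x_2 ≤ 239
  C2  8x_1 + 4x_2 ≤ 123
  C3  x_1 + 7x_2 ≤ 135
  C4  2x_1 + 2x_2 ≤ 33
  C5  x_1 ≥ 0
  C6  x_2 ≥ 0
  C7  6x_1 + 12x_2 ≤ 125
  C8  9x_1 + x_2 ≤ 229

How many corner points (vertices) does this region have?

5

Intersecting each pair of boundary lines and keeping only the points that satisfy every inequality leaves:
  (57/4, 9/4)
  (123/8, 0)
  (73/6, 13/3)
  (0, 0)
  (0, 125/12)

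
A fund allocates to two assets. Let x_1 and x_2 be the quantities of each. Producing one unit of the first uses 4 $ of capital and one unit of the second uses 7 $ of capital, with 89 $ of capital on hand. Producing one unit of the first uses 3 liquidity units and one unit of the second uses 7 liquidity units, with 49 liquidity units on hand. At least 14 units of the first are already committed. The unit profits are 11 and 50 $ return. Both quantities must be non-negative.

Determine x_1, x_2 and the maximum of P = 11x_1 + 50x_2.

x_1 = 14, x_2 = 1, maximum P = 204

Corner points and P = 11x_1 + 50x_2:
  (49/3, 0) → P = 539/3
  (14, 0) → P = 154
  (14, 1) → P = 204

At the optimal vertex, 3x_1 + 7x_2 = 49 and x_1 = 14.
Solving simultaneously gives x_1 = 14, x_2 = 1.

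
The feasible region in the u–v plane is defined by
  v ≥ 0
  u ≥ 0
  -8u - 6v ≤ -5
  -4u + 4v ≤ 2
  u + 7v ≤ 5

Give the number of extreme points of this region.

4

Intersecting each pair of boundary lines and keeping only the points that satisfy every inequality leaves:
  (5/8, 0)
  (5, 0)
  (1/7, 9/14)
  (3/16, 11/16)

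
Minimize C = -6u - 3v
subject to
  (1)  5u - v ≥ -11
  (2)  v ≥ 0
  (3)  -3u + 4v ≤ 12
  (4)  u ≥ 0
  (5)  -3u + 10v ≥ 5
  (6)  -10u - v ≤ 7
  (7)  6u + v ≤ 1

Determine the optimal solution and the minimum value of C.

u = 0, v = 1, minimum C = -3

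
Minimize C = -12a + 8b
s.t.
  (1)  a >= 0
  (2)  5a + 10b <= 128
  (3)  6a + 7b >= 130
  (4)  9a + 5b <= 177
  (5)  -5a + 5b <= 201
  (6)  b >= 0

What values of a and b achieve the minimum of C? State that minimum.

a = 589/33, b = 36/11, minimum C = -188

Feasible corners and C = -12a + 8b:
  (404/25, 118/25) → C = -3904/25
  (226/13, 267/65) → C = -11424/65
  (589/33, 36/11) → C = -188

The optimum lies where 6a + 7b = 130 and 9a + 5b = 177.
Solving simultaneously gives a = 589/33, b = 36/11.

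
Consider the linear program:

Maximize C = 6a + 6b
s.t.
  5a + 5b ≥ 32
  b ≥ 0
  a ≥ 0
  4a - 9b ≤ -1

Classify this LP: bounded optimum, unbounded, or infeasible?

From the feasible point (0, 32/5), moving in the direction (0, 1) keeps every constraint satisfied while C increases without bound.

unbounded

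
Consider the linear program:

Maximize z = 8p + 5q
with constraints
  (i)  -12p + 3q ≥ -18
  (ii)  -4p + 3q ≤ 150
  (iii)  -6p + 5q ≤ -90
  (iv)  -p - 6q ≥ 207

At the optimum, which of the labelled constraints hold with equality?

(i) and (iv)

Corner points and z = 8p + 5q:
  (-171/25, -834/25) → z = -5538/25
  (-510, -630) → z = -7230
  (-495/41, -1332/41) → z = -10620/41
The feasible region is unbounded (it extends along (-1, -4), (-3, -4)), but z strictly decreases along every unbounded feasible direction, so there is no improving ray and the maximum is attained at a vertex.

The maximum is at (-171/25, -834/25). Substituting into each constraint, equality holds for (i) and (iv); the remaining constraints have slack.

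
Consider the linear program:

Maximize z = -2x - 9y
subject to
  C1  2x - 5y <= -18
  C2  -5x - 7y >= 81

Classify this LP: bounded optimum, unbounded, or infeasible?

From the feasible point (-177/13, -24/13), moving in the direction (-5, -2) keeps every constraint satisfied while z increases without bound.

unbounded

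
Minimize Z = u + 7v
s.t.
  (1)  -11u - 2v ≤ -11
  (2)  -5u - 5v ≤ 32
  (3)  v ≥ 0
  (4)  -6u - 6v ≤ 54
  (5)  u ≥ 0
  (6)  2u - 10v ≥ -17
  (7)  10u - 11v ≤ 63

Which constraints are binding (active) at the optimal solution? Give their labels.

Extreme points and Z = u + 7v:
  (1, 0) → Z = 1
  (2/3, 11/6) → Z = 27/2
  (63/10, 0) → Z = 63/10
  (817/78, 148/39) → Z = 963/26

The minimum is at (1, 0). Substituting into each constraint, equality holds for (1) and (3); the remaining constraints have slack.

(1) and (3)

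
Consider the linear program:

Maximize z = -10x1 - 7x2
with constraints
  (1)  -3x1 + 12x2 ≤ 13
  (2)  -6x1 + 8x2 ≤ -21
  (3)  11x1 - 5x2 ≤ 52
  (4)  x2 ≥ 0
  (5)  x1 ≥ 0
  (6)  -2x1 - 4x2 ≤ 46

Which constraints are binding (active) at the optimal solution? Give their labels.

Extreme points and z = -10x1 - 7x2:
  (311/58, 81/58) → z = -3677/58
  (7/2, 0) → z = -35
  (52/11, 0) → z = -520/11

The maximum is at (7/2, 0). Substituting into each constraint, equality holds for (2) and (4); the remaining constraints have slack.

(2) and (4)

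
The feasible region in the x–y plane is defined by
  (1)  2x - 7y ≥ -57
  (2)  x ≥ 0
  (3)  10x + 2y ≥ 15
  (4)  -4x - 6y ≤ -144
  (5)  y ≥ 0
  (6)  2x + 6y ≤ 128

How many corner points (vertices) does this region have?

Pairwise boundary intersections that survive every other constraint:
  (333/20, 129/10)
  (277/13, 185/13)
  (36, 0)
  (64, 0)

4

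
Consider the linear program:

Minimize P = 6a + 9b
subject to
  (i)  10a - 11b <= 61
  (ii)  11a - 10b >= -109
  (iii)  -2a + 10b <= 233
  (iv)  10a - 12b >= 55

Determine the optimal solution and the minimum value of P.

a = -603/7, b = -587/7, minimum P = -8901/7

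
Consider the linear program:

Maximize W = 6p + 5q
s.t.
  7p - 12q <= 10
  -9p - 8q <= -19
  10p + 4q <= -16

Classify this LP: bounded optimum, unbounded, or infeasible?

From the feasible point (-51/11, 167/22), moving in the direction (-4, 10) keeps every constraint satisfied while W increases without bound.

unbounded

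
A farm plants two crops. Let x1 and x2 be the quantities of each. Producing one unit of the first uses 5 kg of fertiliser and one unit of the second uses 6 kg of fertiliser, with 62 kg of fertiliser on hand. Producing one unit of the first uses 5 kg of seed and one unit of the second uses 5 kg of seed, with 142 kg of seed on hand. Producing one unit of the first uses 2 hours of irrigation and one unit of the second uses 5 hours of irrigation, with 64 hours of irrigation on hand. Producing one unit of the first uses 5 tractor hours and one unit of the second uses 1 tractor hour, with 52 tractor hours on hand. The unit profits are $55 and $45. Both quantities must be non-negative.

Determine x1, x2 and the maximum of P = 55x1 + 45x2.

Corner points and P = 55x1 + 45x2:
  (0, 0) → P = 0
  (0, 31/3) → P = 465
  (52/5, 0) → P = 572
  (10, 2) → P = 640

x1 = 10, x2 = 2, maximum P = 640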